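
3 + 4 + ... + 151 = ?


Σₖ₌3^151 k = Σₖ₌₁^151 k − Σₖ₌₁^2 k
= 151·152/2 − 2·3/2
= 11476 − 3 = 11473

Σk = 11473


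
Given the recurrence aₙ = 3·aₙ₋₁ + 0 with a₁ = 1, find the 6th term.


Computing step by step:
a_1 = 1
a_2 = 3
a_3 = 9
a_4 = 27
a_5 = 81
a_6 = 243


a_6 = 243


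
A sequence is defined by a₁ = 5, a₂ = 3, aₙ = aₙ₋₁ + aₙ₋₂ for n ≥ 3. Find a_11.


Computing iteratively: 5, 3, 8, 11, 19, 30, 49, 79, 128, 207, 335
a_11 = 335

a_11 = 335


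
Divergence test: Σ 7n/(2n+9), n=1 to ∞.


lim(n→∞) 7n/(2n+9) = 7/2 = 7/2  (divide numerator and denominator by n)
lim aₙ = 7/2 ≠ 0 → series DIVERGES

Diverges (lim aₙ = 7/2 ≠ 0)


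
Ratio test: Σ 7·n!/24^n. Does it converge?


aₙ = 7·n!/24^n
a_{n+1}/aₙ = (n+1)!/24^(n+1) × 24^n/n!  (constant 7 cancels)
= (n+1)/24
L = lim(n→∞) (n+1)/24 = ∞
L > 1 → series DIVERGES

Diverges (ratio test: L = ∞ > 1)


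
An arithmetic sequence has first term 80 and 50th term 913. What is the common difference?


d = (aₙ - a₁)/(n-1)
= (913 - 80)/(50-1)
= 833/49 = 17

d = 17


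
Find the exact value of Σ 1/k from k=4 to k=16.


Σₖ₌4^16 1/k = 1/4 + 1/5 + 1/6 + ... + 1/16
= 1115239/720720
≈ 1.5474

Sum = 1115239/720720 ≈ 1.5474


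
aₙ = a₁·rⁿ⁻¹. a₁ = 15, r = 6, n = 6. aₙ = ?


aₙ = a₁·r^(n-1)
= 15×6^5
= 15×7776
= 116640

a_6 = 116640


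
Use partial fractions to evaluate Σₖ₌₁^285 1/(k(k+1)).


1/(k(k+1)) = 1/k - 1/(k+1) (partial fractions)
Telescoping: Σ = 1 - 1/286 = 285/286

Sum = 285/286


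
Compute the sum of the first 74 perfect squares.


n = 74
n(n+1)(2n+1)/6 = 74×75×149/6
= 826950/6 = 137825

Σk² = 137825


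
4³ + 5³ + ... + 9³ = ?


Σₖ₌4^9 k³ = [9·10/2]² − [3·4/2]²
= 2025 − 36 = 1989

Σk³ = 1989


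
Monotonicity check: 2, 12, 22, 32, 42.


Differences: 10, 10, 10, 10
All differences > 0 → strictly INCREASING

Monotonically increasing


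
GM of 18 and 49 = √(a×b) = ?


GM = √(18×49) = √882 = 29.6985

GM = 29.6985


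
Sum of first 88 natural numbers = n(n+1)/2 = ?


n(n+1)/2 = 88×89/2 = 7832/2 = 3916

Σk = 3916


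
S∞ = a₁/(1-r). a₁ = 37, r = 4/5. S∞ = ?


S∞ = a₁/(1-r) = 37/(1 - 4/5)
= 37/(1/5)
= 185

S∞ = 185


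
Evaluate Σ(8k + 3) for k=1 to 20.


Σ(8k+3) = 8·Σk + 3·n
= 8·210 + 3·20
= 1680 + 60 = 1740

Σ = 1740


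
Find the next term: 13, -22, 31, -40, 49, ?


Pattern: alternating sign, magnitude arithmetic (d=9)
Terms: 13, -22, 31, -40, 49
Next term = -58

Next term = -58


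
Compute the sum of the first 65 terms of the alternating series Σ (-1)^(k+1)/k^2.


S = 1 - 1/4 + 1/9 - 1/16 + 1/25 - 1/36 + 1/49 - 1/64 ± ...
= 0.8226
(Full series converges to +π²/12 ≈ +0.8225)

S_65 = 0.8226


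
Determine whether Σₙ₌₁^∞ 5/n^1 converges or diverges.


p-series test: Σ c/n^p converges if p > 1, diverges if p ≤ 1 (constant c > 0 doesn't affect convergence).
p = 1
1 ≤ 1 → DIVERGES

Diverges (p = 1 ≤ 1)


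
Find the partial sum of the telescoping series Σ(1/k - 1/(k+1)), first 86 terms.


Telescoping: adjacent terms cancel.
= 1/1 - 1/87
= 1 - 1/87 = 86/87

Sum = 86/87


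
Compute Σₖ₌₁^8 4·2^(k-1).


Sₙ = 4×(2^8 - 1)/(2 - 1)
= 4×(256 - 1)/1
= 4×255/1
= 1020

S_8 = 1020


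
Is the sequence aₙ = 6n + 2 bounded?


aₙ = 6n + 2 → as n→∞, aₙ→∞
No finite upper bound exists
The sequence is UNBOUNDED

Unbounded (aₙ → ∞ as n → ∞)


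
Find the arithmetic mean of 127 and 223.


AM = (127 + 223)/2 = 350/2 = 175

AM = 175


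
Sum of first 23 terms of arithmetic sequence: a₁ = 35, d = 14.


aₙ = 35 + (23-1)×14 = 343
Sₙ = n(a₁+aₙ)/2 = 23×(35+343)/2
= 23×378/2 = 4347

S_23 = 4347


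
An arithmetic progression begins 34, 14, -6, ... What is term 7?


aₙ = a₁ + (n-1)d
= 34 + (7-1)×-20
= 34 - 120
= -86

a_7 = -86


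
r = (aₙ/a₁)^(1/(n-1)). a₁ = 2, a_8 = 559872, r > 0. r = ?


r^(n-1) = aₙ/a₁
r^7 = 559872/2 = 279936
r = 279936^(1/7)
= 6

r = 6


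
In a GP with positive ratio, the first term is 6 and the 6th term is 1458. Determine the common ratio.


r^(n-1) = aₙ/a₁
r^5 = 1458/6 = 243
r = 243^(1/5)
= 3

r = 3


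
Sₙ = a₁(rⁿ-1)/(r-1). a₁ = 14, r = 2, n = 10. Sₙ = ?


Sₙ = 14×(2^10 - 1)/(2 - 1)
= 14×(1024 - 1)/1
= 14×1023/1
= 14322

S_10 = 14322


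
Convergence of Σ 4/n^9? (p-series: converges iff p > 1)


p-series test: Σ c/n^p converges if p > 1, diverges if p ≤ 1 (constant c > 0 doesn't affect convergence).
p = 9
9 > 1 → CONVERGES

Converges (p = 9 > 1)


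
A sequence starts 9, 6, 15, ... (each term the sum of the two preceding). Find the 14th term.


Computing iteratively: 9, 6, 15, 21, 36, 57, 93, 150, 243, 393, 636, 1029, ...
a_14 = 2694

a_14 = 2694


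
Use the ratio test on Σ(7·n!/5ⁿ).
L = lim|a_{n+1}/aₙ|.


aₙ = 7·n!/5^n
a_{n+1}/aₙ = (n+1)!/5^(n+1) × 5^n/n!  (constant 7 cancels)
= (n+1)/5
L = lim(n→∞) (n+1)/5 = ∞
L > 1 → series DIVERGES

Diverges (ratio test: L = ∞ > 1)


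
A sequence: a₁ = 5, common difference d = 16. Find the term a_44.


aₙ = a₁ + (n-1)d
= 5 + (44-1)×16
= 5 + 688
= 693

a_44 = 693


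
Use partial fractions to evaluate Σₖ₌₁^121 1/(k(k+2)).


1/(k(k+2)) = (1/2)·(1/k - 1/(k+2)) (partial fractions)
Telescoping: Σ = (1/2)·(1 + 1/2 - 1/122 - 1/123) = 5566/7503

Sum = 5566/7503


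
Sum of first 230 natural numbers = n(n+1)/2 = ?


n(n+1)/2 = 230×231/2 = 53130/2 = 26565

Σk = 26565


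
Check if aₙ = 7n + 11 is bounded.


aₙ = 7n + 11 → as n→∞, aₙ→∞
No finite upper bound exists
The sequence is UNBOUNDED

Unbounded (aₙ → ∞ as n → ∞)


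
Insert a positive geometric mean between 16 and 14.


GM = √(16×14) = √224 = 14.9666

GM = 14.9666


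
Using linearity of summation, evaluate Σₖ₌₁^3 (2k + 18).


Σ(2k+18) = 2·Σk + 18·n
= 2·6 + 18·3
= 12 + 54 = 66

Σ = 66


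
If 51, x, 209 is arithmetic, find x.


AM = (51 + 209)/2 = 260/2 = 130

AM = 130


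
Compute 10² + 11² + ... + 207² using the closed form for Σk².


Σₖ₌10^207 k² = Σₖ₌₁^207 k² − Σₖ₌₁^9 k²
= 207·208·415/6 − 9·10·19/6
= 2978040 − 285 = 2977755

Σk² = 2977755


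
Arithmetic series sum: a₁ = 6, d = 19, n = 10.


aₙ = 6 + (10-1)×19 = 177
Sₙ = n(a₁+aₙ)/2 = 10×(6+177)/2
= 10×183/2 = 915

S_10 = 915


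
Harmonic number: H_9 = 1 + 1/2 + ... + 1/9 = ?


H_9 = 1/1 + 1/2 + 1/3 + 1/4 + 1/5 + 1/6 + 1/7 + 1/8 + 1/9
= 7129/2520
≈ 2.829

H_9 = 7129/2520 ≈ 2.829


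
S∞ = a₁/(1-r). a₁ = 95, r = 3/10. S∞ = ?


S∞ = a₁/(1-r) = 95/(1 - 3/10)
= 95/(7/10)
= 950/7

S∞ = 950/7


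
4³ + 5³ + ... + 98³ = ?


Σₖ₌4^98 k³ = [98·99/2]² − [3·4/2]²
= 23532201 − 36 = 23532165

Σk³ = 23532165


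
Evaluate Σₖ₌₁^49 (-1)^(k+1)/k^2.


S = 1 - 1/4 + 1/9 - 1/16 + 1/25 - 1/36 + 1/49 - 1/64 ± ...
= 0.8227
(Full series converges to +π²/12 ≈ +0.8225)

S_49 = 0.8227


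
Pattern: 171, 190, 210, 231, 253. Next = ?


Pattern: triangular numbers: n(n+1)/2
Terms: 171, 190, 210, 231, 253
Next term = 276

Next term = 276


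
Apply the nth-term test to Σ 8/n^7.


lim(n→∞) 8/n^7 = 0
lim aₙ = 0 → nth-term test is INCONCLUSIVE
(Need other tests; this is actually a convergent p-series with p=7 > 1)

Inconclusive (lim aₙ = 0; need another test)


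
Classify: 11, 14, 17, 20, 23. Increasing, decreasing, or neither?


Differences: 3, 3, 3, 3
All differences > 0 → strictly INCREASING

Monotonically increasing


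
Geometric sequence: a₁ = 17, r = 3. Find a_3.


aₙ = a₁·r^(n-1)
= 17×3^2
= 17×9
= 153

a_3 = 153


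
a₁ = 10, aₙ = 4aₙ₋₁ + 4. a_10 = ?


Computing step by step:
a_1 = 10
a_2 = 44
a_3 = 180
a_4 = 724
a_5 = 2900
a_6 = 11604
a_7 = 46420
a_8 = 185684
a_9 = 742740
a_10 = 2970964


a_10 = 2970964


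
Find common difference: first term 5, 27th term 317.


d = (aₙ - a₁)/(n-1)
= (317 - 5)/(27-1)
= 312/26 = 12

d = 12


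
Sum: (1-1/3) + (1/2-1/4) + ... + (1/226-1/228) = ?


Telescoping with gap 2: two head and two tail terms survive.
= (1 + 1/2) - (1/227 + 1/228)
= 3/2 - 1/227 - 1/228 = 77179/51756

Sum = 77179/51756


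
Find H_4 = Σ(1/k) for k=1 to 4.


H_4 = 1/1 + 1/2 + 1/3 + 1/4
= 25/12
≈ 2.0833

H_4 = 25/12 ≈ 2.0833


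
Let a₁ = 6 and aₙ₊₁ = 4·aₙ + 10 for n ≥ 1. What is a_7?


Computing step by step:
a_1 = 6
a_2 = 34
a_3 = 146
a_4 = 594
a_5 = 2386
a_6 = 9554
a_7 = 38226


a_7 = 38226


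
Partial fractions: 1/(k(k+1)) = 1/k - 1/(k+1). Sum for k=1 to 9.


1/(k(k+1)) = 1/k - 1/(k+1) (partial fractions)
Telescoping: Σ = 1 - 1/10 = 9/10

Sum = 9/10


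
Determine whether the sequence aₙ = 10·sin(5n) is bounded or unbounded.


For all n, -1 ≤ sin(5n) ≤ 1, so -10 ≤ 10·sin(5n) ≤ 10
Lower bound: -10, Upper bound: 10
The sequence IS bounded

Bounded (-10 ≤ aₙ ≤ 10)


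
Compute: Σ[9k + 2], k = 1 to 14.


Σ(9k+2) = 9·Σk + 2·n
= 9·105 + 2·14
= 945 + 28 = 973

Σ = 973


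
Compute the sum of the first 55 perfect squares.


n = 55
n(n+1)(2n+1)/6 = 55×56×111/6
= 341880/6 = 56980

Σk² = 56980


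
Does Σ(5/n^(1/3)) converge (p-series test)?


p-series test: Σ c/n^p converges if p > 1, diverges if p ≤ 1 (constant c > 0 doesn't affect convergence).
p = 1/3
1/3 ≤ 1 → DIVERGES

Diverges (p = 1/3 ≤ 1)


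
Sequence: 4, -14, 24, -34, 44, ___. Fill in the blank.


Pattern: alternating sign, magnitude arithmetic (d=10)
Terms: 4, -14, 24, -34, 44
Next term = -54

Next term = -54


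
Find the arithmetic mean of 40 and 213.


AM = (40 + 213)/2 = 253/2 = 126.5

AM = 126.5


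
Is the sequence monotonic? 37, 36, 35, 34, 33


Differences: -1, -1, -1, -1
All differences < 0 → strictly DECREASING

Monotonically decreasing


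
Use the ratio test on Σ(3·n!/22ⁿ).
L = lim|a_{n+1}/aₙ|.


aₙ = 3·n!/22^n
a_{n+1}/aₙ = (n+1)!/22^(n+1) × 22^n/n!  (constant 3 cancels)
= (n+1)/22
L = lim(n→∞) (n+1)/22 = ∞
L > 1 → series DIVERGES

Diverges (ratio test: L = ∞ > 1)


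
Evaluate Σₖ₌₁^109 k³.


n(n+1)/2 = 109×110/2 = 5995
Σk³ = 5995² = 35940025

Σk³ = 35940025


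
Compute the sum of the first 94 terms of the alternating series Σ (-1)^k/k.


S = -1 + 1/2 - 1/3 + 1/4 - 1/5 + 1/6 - 1/7 + 1/8 ± ...
= -0.6879
(Full series converges to -ln(2) ≈ -0.6931)

S_94 = -0.6879


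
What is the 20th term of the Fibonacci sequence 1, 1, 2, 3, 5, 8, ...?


Fibonacci sequence: 1, 1, 2, 3, 5, 8, 13, 21, 34, 55, 89, ...
F(20) = 6765

F(20) = 6765


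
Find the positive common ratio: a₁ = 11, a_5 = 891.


r^(n-1) = aₙ/a₁
r^4 = 891/11 = 81
r = 81^(1/4)
= ±3; taking r > 0 gives r = 3

r = 3


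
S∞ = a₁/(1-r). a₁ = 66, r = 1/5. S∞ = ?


S∞ = a₁/(1-r) = 66/(1 - 1/5)
= 66/(4/5)
= 165/2

S∞ = 165/2


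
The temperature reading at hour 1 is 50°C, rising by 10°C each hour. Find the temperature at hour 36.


aₙ = a₁ + (n-1)d
= 50 + (36-1)×10
= 50 + 350
= 400

a_36 = 400


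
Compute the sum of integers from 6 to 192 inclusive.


Σₖ₌6^192 k = Σₖ₌₁^192 k − Σₖ₌₁^5 k
= 192·193/2 − 5·6/2
= 18528 − 15 = 18513

Σk = 18513


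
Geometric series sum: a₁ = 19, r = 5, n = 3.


Sₙ = 19×(5^3 - 1)/(5 - 1)
= 19×(125 - 1)/4
= 19×124/4
= 589

S_3 = 589


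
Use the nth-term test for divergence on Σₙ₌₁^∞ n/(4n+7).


lim(n→∞) n/(4n+7) = 1/4 = 1/4  (divide numerator and denominator by n)
lim aₙ = 1/4 ≠ 0 → series DIVERGES

Diverges (lim aₙ = 1/4 ≠ 0)


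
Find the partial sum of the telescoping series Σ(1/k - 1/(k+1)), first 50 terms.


Telescoping: adjacent terms cancel.
= 1/1 - 1/51
= 1 - 1/51 = 50/51

Sum = 50/51


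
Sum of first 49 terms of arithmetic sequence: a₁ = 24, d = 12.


aₙ = 24 + (49-1)×12 = 600
Sₙ = n(a₁+aₙ)/2 = 49×(24+600)/2
= 49×624/2 = 15288

S_49 = 15288


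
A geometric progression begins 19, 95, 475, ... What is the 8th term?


aₙ = a₁·r^(n-1)
= 19×5^7
= 19×78125
= 1484375

a_8 = 1484375


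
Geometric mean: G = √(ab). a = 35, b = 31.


GM = √(35×31) = √1085 = 32.9393

GM = 32.9393


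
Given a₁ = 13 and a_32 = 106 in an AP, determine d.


d = (aₙ - a₁)/(n-1)
= (106 - 13)/(32-1)
= 93/31 = 3

d = 3


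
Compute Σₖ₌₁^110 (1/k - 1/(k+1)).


Telescoping: adjacent terms cancel.
= 1/1 - 1/111
= 1 - 1/111 = 110/111

Sum = 110/111


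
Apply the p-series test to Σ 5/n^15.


p-series test: Σ c/n^p converges if p > 1, diverges if p ≤ 1 (constant c > 0 doesn't affect convergence).
p = 15
15 > 1 → CONVERGES

Converges (p = 15 > 1)


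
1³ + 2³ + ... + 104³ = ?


n(n+1)/2 = 104×105/2 = 5460
Σk³ = 5460² = 29811600

Σk³ = 29811600


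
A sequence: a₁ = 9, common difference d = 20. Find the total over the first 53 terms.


aₙ = 9 + (53-1)×20 = 1049
Sₙ = n(a₁+aₙ)/2 = 53×(9+1049)/2
= 53×1058/2 = 28037

S_53 = 28037


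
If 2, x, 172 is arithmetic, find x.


AM = (2 + 172)/2 = 174/2 = 87

AM = 87


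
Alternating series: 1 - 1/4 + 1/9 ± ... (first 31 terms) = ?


S = 1 - 1/4 + 1/9 - 1/16 + 1/25 - 1/36 + 1/49 - 1/64 ± ...
= 0.823
(Full series converges to +π²/12 ≈ +0.8225)

S_31 = 0.823


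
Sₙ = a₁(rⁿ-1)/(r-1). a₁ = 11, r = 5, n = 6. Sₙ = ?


Sₙ = 11×(5^6 - 1)/(5 - 1)
= 11×(15625 - 1)/4
= 11×15624/4
= 42966

S_6 = 42966


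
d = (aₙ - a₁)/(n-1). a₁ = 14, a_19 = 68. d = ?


d = (aₙ - a₁)/(n-1)
= (68 - 14)/(19-1)
= 54/18 = 3

d = 3


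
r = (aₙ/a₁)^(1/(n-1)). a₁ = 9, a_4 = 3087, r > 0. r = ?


r^(n-1) = aₙ/a₁
r^3 = 3087/9 = 343
r = 343^(1/3)
= 7

r = 7


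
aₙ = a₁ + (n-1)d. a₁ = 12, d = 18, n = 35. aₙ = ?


aₙ = a₁ + (n-1)d
= 12 + (35-1)×18
= 12 + 612
= 624

a_35 = 624


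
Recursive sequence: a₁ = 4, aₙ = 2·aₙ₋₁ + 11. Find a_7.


Computing step by step:
a_1 = 4
a_2 = 19
a_3 = 49
a_4 = 109
a_5 = 229
a_6 = 469
a_7 = 949


a_7 = 949


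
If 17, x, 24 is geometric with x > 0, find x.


GM = √(17×24) = √408 = 20.199

GM = 20.199


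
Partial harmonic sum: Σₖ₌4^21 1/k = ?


Σₖ₌4^21 1/k = 1/4 + 1/5 + 1/6 + ... + 1/21
= 28121735/15519504
≈ 1.812

Sum = 28121735/15519504 ≈ 1.812


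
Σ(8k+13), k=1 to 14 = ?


Σ(8k+13) = 8·Σk + 13·n
= 8·105 + 13·14
= 840 + 182 = 1022

Σ = 1022


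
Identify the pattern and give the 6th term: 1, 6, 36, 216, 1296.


Pattern: geometric (r=6)
Terms: 1, 6, 36, 216, 1296
Next term = 7776

Next term = 7776


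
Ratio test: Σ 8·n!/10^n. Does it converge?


aₙ = 8·n!/10^n
a_{n+1}/aₙ = (n+1)!/10^(n+1) × 10^n/n!  (constant 8 cancels)
= (n+1)/10
L = lim(n→∞) (n+1)/10 = ∞
L > 1 → series DIVERGES

Diverges (ratio test: L = ∞ > 1)


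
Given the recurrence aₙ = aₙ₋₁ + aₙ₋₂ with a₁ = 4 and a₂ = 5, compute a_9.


Computing iteratively: 4, 5, 9, 14, 23, 37, 60, 97, 157
a_9 = 157

a_9 = 157


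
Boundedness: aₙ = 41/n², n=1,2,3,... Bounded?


a₁ = 41, a₂ = 41/4, a₃ = 41/9, ...
0 < aₙ ≤ 41 for all n ≥ 1
The sequence IS bounded

Bounded (0 < aₙ ≤ 41)


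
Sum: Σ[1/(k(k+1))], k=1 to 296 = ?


1/(k(k+1)) = 1/k - 1/(k+1) (partial fractions)
Telescoping: Σ = 1 - 1/297 = 296/297

Sum = 296/297


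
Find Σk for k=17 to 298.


Σₖ₌17^298 k = Σₖ₌₁^298 k − Σₖ₌₁^16 k
= 298·299/2 − 16·17/2
= 44551 − 136 = 44415

Σk = 44415


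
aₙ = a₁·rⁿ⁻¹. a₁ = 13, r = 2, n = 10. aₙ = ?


aₙ = a₁·r^(n-1)
= 13×2^9
= 13×512
= 6656

a_10 = 6656


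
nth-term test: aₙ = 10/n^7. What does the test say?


lim(n→∞) 10/n^7 = 0
lim aₙ = 0 → nth-term test is INCONCLUSIVE
(Need other tests; this is actually a convergent p-series with p=7 > 1)

Inconclusive (lim aₙ = 0; need another test)


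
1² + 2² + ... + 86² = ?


n = 86
n(n+1)(2n+1)/6 = 86×87×173/6
= 1294386/6 = 215731

Σk² = 215731


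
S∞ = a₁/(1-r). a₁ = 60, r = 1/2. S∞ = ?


S∞ = a₁/(1-r) = 60/(1 - 1/2)
= 60/(1/2)
= 120

S∞ = 120


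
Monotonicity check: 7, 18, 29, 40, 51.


Differences: 11, 11, 11, 11
All differences > 0 → strictly INCREASING

Monotonically increasing


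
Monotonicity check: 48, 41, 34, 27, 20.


Differences: -7, -7, -7, -7
All differences < 0 → strictly DECREASING

Monotonically decreasing


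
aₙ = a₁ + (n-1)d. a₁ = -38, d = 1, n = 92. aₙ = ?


aₙ = a₁ + (n-1)d
= -38 + (92-1)×1
= -38 + 91
= 53

a_92 = 53


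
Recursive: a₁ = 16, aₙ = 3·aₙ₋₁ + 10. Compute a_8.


Computing step by step:
a_1 = 16
a_2 = 58
a_3 = 184
a_4 = 562
a_5 = 1696
a_6 = 5098
a_7 = 15304
a_8 = 45922


a_8 = 45922


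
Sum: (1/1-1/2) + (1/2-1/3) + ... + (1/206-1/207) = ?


Telescoping: adjacent terms cancel.
= 1/1 - 1/207
= 1 - 1/207 = 206/207

Sum = 206/207


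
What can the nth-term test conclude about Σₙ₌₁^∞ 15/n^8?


lim(n→∞) 15/n^8 = 0
lim aₙ = 0 → nth-term test is INCONCLUSIVE
(Need other tests; this is actually a convergent p-series with p=8 > 1)

Inconclusive (lim aₙ = 0; need another test)


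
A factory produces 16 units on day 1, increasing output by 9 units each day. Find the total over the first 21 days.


aₙ = 16 + (21-1)×9 = 196
Sₙ = n(a₁+aₙ)/2 = 21×(16+196)/2
= 21×212/2 = 2226

S_21 = 2226


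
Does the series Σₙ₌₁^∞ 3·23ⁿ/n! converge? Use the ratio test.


aₙ = 3·23^n/n!
a_{n+1}/aₙ = 23^(n+1)/(n+1)! × n!/23^n  (constant 3 cancels)
= 23/(n+1)
L = lim(n→∞) 23/(n+1) = 0
L < 1 → series CONVERGES

Converges (ratio test: L = 0 < 1)


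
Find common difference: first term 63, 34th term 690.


d = (aₙ - a₁)/(n-1)
= (690 - 63)/(34-1)
= 627/33 = 19

d = 19


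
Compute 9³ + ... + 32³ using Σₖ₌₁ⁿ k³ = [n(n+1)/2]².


Σₖ₌9^32 k³ = [32·33/2]² − [8·9/2]²
= 278784 − 1296 = 277488

Σk³ = 277488


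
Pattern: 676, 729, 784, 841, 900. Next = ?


Pattern: perfect squares: n²
Terms: 676, 729, 784, 841, 900
Next term = 961

Next term = 961


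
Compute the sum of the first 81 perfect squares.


n = 81
n(n+1)(2n+1)/6 = 81×82×163/6
= 1082646/6 = 180441

Σk² = 180441


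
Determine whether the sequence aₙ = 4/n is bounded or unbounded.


a₁ = 4, a₂ = 4/2, a₃ = 4/3, ...
0 < aₙ ≤ 4 for all n ≥ 1
Lower bound: 0, Upper bound: 4
The sequence IS bounded

Bounded (0 < aₙ ≤ 4)


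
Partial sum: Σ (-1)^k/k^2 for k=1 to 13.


S = -1 + 1/4 - 1/9 + 1/16 - 1/25 + 1/36 - 1/49 + 1/64 ± ...
= -0.8252
(Full series converges to -π²/12 ≈ -0.8225)

S_13 = -0.8252


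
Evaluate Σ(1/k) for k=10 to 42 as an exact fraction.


Σₖ₌10^42 1/k = 1/10 + 1/11 + 1/12 + ... + 1/42
= 29827525245202793/19914562703599200
≈ 1.4978

Sum = 29827525245202793/19914562703599200 ≈ 1.4978


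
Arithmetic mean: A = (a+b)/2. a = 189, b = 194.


AM = (189 + 194)/2 = 383/2 = 191.5

AM = 191.5


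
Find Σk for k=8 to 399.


Σₖ₌8^399 k = Σₖ₌₁^399 k − Σₖ₌₁^7 k
= 399·400/2 − 7·8/2
= 79800 − 28 = 79772

Σk = 79772


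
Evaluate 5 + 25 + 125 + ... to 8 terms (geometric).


Sₙ = 5×(5^8 - 1)/(5 - 1)
= 5×(390625 - 1)/4
= 5×390624/4
= 488280

S_8 = 488280


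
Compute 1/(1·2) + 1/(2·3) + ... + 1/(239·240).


1/(k(k+1)) = 1/k - 1/(k+1) (partial fractions)
Telescoping: Σ = 1 - 1/240 = 239/240

Sum = 239/240


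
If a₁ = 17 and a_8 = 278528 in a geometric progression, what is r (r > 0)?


r^(n-1) = aₙ/a₁
r^7 = 278528/17 = 16384
r = 16384^(1/7)
= 4

r = 4


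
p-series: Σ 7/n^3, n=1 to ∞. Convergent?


p-series test: Σ c/n^p converges if p > 1, diverges if p ≤ 1 (constant c > 0 doesn't affect convergence).
p = 3
3 > 1 → CONVERGES

Converges (p = 3 > 1)


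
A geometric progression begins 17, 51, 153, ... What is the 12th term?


aₙ = a₁·r^(n-1)
= 17×3^11
= 17×177147
= 3011499

a_12 = 3011499


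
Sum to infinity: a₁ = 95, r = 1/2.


S∞ = a₁/(1-r) = 95/(1 - 1/2)
= 95/(1/2)
= 190

S∞ = 190


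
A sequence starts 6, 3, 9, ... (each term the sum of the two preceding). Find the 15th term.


Computing iteratively: 6, 3, 9, 12, 21, 33, 54, 87, 141, 228, 369, 597, ...
a_15 = 2529

a_15 = 2529


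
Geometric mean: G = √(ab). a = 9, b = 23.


GM = √(9×23) = √207 = 14.3875

GM = 14.3875


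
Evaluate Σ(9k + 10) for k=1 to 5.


Σ(9k+10) = 9·Σk + 10·n
= 9·15 + 10·5
= 135 + 50 = 185

Σ = 185


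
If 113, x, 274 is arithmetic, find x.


AM = (113 + 274)/2 = 387/2 = 193.5

AM = 193.5


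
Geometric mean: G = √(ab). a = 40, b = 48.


GM = √(40×48) = √1920 = 43.8178

GM = 43.8178


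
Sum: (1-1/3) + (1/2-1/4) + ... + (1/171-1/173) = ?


Telescoping with gap 2: two head and two tail terms survive.
= (1 + 1/2) - (1/172 + 1/173)
= 3/2 - 1/172 - 1/173 = 44289/29756

Sum = 44289/29756


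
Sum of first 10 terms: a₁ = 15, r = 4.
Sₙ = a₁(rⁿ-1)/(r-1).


Sₙ = 15×(4^10 - 1)/(4 - 1)
= 15×(1048576 - 1)/3
= 15×1048575/3
= 5242875

S_10 = 5242875


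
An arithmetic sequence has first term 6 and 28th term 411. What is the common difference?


d = (aₙ - a₁)/(n-1)
= (411 - 6)/(28-1)
= 405/27 = 15

d = 15


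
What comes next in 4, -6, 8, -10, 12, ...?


Pattern: alternating sign, magnitude arithmetic (d=2)
Terms: 4, -6, 8, -10, 12
Next term = -14

Next term = -14


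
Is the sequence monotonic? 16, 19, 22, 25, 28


Differences: 3, 3, 3, 3
All differences > 0 → strictly INCREASING

Monotonically increasing


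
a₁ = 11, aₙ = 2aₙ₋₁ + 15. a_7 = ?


Computing step by step:
a_1 = 11
a_2 = 37
a_3 = 89
a_4 = 193
a_5 = 401
a_6 = 817
a_7 = 1649


a_7 = 1649


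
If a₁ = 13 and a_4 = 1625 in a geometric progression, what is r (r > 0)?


r^(n-1) = aₙ/a₁
r^3 = 1625/13 = 125
r = 125^(1/3)
= 5

r = 5


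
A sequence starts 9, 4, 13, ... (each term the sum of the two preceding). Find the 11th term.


Computing iteratively: 9, 4, 13, 17, 30, 47, 77, 124, 201, 325, 526
a_11 = 526

a_11 = 526


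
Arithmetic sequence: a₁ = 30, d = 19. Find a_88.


aₙ = a₁ + (n-1)d
= 30 + (88-1)×19
= 30 + 1653
= 1683

a_88 = 1683


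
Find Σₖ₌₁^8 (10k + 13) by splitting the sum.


Σ(10k+13) = 10·Σk + 13·n
= 10·36 + 13·8
= 360 + 104 = 464

Σ = 464


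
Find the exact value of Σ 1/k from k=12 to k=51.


Σₖ₌12^51 1/k = 1/12 + 1/13 + 1/14 + ... + 1/51
= 4645268866599554270339/3099044504245996706400
≈ 1.4989

Sum = 4645268866599554270339/3099044504245996706400 ≈ 1.4989


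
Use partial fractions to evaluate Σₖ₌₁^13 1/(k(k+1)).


1/(k(k+1)) = 1/k - 1/(k+1) (partial fractions)
Telescoping: Σ = 1 - 1/14 = 13/14

Sum = 13/14


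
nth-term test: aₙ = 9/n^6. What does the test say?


lim(n→∞) 9/n^6 = 0
lim aₙ = 0 → nth-term test is INCONCLUSIVE
(Need other tests; this is actually a convergent p-series with p=6 > 1)

Inconclusive (lim aₙ = 0; need another test)


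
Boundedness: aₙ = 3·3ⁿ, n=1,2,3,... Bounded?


aₙ = 3·3ⁿ → as n→∞, aₙ→∞ (since base 3 > 1)
No finite upper bound exists
The sequence is UNBOUNDED

Unbounded (aₙ → ∞ as n → ∞)


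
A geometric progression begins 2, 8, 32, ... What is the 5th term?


aₙ = a₁·r^(n-1)
= 2×4^4
= 2×256
= 512

a_5 = 512


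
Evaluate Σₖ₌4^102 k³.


Σₖ₌4^102 k³ = [102·103/2]² − [3·4/2]²
= 27594009 − 36 = 27593973

Σk³ = 27593973


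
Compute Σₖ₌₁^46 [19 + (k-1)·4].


aₙ = 19 + (46-1)×4 = 199
Sₙ = n(a₁+aₙ)/2 = 46×(19+199)/2
= 46×218/2 = 5014

S_46 = 5014


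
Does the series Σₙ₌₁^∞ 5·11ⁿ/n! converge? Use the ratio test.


aₙ = 5·11^n/n!
a_{n+1}/aₙ = 11^(n+1)/(n+1)! × n!/11^n  (constant 5 cancels)
= 11/(n+1)
L = lim(n→∞) 11/(n+1) = 0
L < 1 → series CONVERGES

Converges (ratio test: L = 0 < 1)


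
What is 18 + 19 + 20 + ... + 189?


Σₖ₌18^189 k = Σₖ₌₁^189 k − Σₖ₌₁^17 k
= 189·190/2 − 17·18/2
= 17955 − 153 = 17802

Σk = 17802


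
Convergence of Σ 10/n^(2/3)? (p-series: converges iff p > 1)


p-series test: Σ c/n^p converges if p > 1, diverges if p ≤ 1 (constant c > 0 doesn't affect convergence).
p = 2/3
2/3 ≤ 1 → DIVERGES

Diverges (p = 2/3 ≤ 1)


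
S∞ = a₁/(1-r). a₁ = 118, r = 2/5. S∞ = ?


S∞ = a₁/(1-r) = 118/(1 - 2/5)
= 118/(3/5)
= 590/3

S∞ = 590/3


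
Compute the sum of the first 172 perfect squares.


n = 172
n(n+1)(2n+1)/6 = 172×173×345/6
= 10265820/6 = 1710970

Σk² = 1710970


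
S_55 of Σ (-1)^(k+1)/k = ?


S = 1 - 1/2 + 1/3 - 1/4 + 1/5 - 1/6 + 1/7 - 1/8 ± ...
= 0.7022
(Full series converges to +ln(2) ≈ +0.6931)

S_55 = 0.7022


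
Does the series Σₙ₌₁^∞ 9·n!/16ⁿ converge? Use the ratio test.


aₙ = 9·n!/16^n
a_{n+1}/aₙ = (n+1)!/16^(n+1) × 16^n/n!  (constant 9 cancels)
= (n+1)/16
L = lim(n→∞) (n+1)/16 = ∞
L > 1 → series DIVERGES

Diverges (ratio test: L = ∞ > 1)


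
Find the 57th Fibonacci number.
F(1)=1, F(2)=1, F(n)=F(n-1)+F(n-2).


Fibonacci sequence: 1, 1, 2, 3, 5, 8, 13, 21, 34, 55, 89, ...
F(57) = 365435296162

F(57) = 365435296162


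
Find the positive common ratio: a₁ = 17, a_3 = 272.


r^(n-1) = aₙ/a₁
r^2 = 272/17 = 16
r = 16^(1/2)
= ±4; taking r > 0 gives r = 4

r = 4


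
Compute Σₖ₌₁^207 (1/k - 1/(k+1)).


Telescoping: adjacent terms cancel.
= 1/1 - 1/208
= 1 - 1/208 = 207/208

Sum = 207/208


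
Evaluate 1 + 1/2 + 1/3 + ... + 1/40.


H_40 = 1/1 + 1/2 + 1/3 + ... + 1/40
= 2078178381193813/485721041551200
≈ 4.2785

H_40 = 2078178381193813/485721041551200 ≈ 4.2785


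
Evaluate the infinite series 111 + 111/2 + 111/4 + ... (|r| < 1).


S∞ = a₁/(1-r) = 111/(1 - 1/2)
= 111/(1/2)
= 222

S∞ = 222


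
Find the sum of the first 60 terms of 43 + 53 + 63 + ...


aₙ = 43 + (60-1)×10 = 633
Sₙ = n(a₁+aₙ)/2 = 60×(43+633)/2
= 60×676/2 = 20280

S_60 = 20280


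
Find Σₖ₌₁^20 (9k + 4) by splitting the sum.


Σ(9k+4) = 9·Σk + 4·n
= 9·210 + 4·20
= 1890 + 80 = 1970

Σ = 1970


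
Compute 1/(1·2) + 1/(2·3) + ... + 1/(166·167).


1/(k(k+1)) = 1/k - 1/(k+1) (partial fractions)
Telescoping: Σ = 1 - 1/167 = 166/167

Sum = 166/167


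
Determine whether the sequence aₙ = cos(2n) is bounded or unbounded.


For all n, -1 ≤ cos(2n) ≤ 1, so -1 ≤ cos(2n) ≤ 1
Lower bound: -1, Upper bound: 1
The sequence IS bounded

Bounded (-1 ≤ aₙ ≤ 1)


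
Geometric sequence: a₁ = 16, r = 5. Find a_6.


aₙ = a₁·r^(n-1)
= 16×5^5
= 16×3125
= 50000

a_6 = 50000


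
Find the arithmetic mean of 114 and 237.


AM = (114 + 237)/2 = 351/2 = 175.5

AM = 175.5


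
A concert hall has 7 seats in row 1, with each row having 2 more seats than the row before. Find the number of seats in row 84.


aₙ = a₁ + (n-1)d
= 7 + (84-1)×2
= 7 + 166
= 173

a_84 = 173


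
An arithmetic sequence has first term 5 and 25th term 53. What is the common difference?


d = (aₙ - a₁)/(n-1)
= (53 - 5)/(25-1)
= 48/24 = 2

d = 2


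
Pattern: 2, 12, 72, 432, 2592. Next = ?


Pattern: geometric (r=6)
Terms: 2, 12, 72, 432, 2592
Next term = 15552

Next term = 15552


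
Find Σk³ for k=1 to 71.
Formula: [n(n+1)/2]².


n(n+1)/2 = 71×72/2 = 2556
Σk³ = 2556² = 6533136

Σk³ = 6533136


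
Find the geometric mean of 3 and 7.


GM = √(3×7) = √21 = 4.5826

GM = 4.5826


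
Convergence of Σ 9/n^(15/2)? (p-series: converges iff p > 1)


p-series test: Σ c/n^p converges if p > 1, diverges if p ≤ 1 (constant c > 0 doesn't affect convergence).
p = 15/2
15/2 > 1 → CONVERGES

Converges (p = 15/2 > 1)


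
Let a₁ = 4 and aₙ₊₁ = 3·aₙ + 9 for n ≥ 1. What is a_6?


Computing step by step:
a_1 = 4
a_2 = 21
a_3 = 72
a_4 = 225
a_5 = 684
a_6 = 2061


a_6 = 2061


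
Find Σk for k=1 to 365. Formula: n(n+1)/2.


n(n+1)/2 = 365×366/2 = 133590/2 = 66795

Σk = 66795


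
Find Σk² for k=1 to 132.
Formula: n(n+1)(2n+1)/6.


n = 132
n(n+1)(2n+1)/6 = 132×133×265/6
= 4652340/6 = 775390

Σk² = 775390


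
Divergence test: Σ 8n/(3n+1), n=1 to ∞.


lim(n→∞) 8n/(3n+1) = 8/3 = 8/3  (divide numerator and denominator by n)
lim aₙ = 8/3 ≠ 0 → series DIVERGES

Diverges (lim aₙ = 8/3 ≠ 0)


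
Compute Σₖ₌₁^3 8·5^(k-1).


Sₙ = 8×(5^3 - 1)/(5 - 1)
= 8×(125 - 1)/4
= 8×124/4
= 248

S_3 = 248


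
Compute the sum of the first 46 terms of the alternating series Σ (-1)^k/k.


S = -1 + 1/2 - 1/3 + 1/4 - 1/5 + 1/6 - 1/7 + 1/8 ± ...
= -0.6824
(Full series converges to -ln(2) ≈ -0.6931)

S_46 = -0.6824


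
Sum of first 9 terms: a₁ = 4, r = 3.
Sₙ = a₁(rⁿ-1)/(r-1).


Sₙ = 4×(3^9 - 1)/(3 - 1)
= 4×(19683 - 1)/2
= 4×19682/2
= 39364

S_9 = 39364


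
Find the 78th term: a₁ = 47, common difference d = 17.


aₙ = a₁ + (n-1)d
= 47 + (78-1)×17
= 47 + 1309
= 1356

a_78 = 1356


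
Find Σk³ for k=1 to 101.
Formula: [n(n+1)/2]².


n(n+1)/2 = 101×102/2 = 5151
Σk³ = 5151² = 26532801

Σk³ = 26532801


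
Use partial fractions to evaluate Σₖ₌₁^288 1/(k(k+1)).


1/(k(k+1)) = 1/k - 1/(k+1) (partial fractions)
Telescoping: Σ = 1 - 1/289 = 288/289

Sum = 288/289


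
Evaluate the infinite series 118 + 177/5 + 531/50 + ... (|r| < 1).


S∞ = a₁/(1-r) = 118/(1 - 3/10)
= 118/(7/10)
= 1180/7

S∞ = 1180/7


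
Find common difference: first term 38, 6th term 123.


d = (aₙ - a₁)/(n-1)
= (123 - 38)/(6-1)
= 85/5 = 17

d = 17


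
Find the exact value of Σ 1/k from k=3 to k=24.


Σₖ₌3^24 1/k = 1/3 + 1/4 + 1/5 + ... + 1/24
= 812400067/356948592
≈ 2.276

Sum = 812400067/356948592 ≈ 2.276


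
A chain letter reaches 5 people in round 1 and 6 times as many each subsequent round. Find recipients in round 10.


aₙ = a₁·r^(n-1)
= 5×6^9
= 5×10077696
= 50388480

a_10 = 50388480


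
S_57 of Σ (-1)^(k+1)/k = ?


S = 1 - 1/2 + 1/3 - 1/4 + 1/5 - 1/6 + 1/7 - 1/8 ± ...
= 0.7018
(Full series converges to +ln(2) ≈ +0.6931)

S_57 = 0.7018


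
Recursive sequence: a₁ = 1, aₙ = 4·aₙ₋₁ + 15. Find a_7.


Computing step by step:
a_1 = 1
a_2 = 19
a_3 = 91
a_4 = 379
a_5 = 1531
a_6 = 6139
a_7 = 24571


a_7 = 24571


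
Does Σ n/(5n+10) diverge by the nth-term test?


lim(n→∞) n/(5n+10) = 1/5 = 1/5  (divide numerator and denominator by n)
lim aₙ = 1/5 ≠ 0 → series DIVERGES

Diverges (lim aₙ = 1/5 ≠ 0)


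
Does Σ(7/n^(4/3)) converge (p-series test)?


p-series test: Σ c/n^p converges if p > 1, diverges if p ≤ 1 (constant c > 0 doesn't affect convergence).
p = 4/3
4/3 > 1 → CONVERGES

Converges (p = 4/3 > 1)


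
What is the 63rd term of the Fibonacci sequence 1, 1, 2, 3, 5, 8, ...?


Fibonacci sequence: 1, 1, 2, 3, 5, 8, 13, 21, 34, 55, 89, ...
F(63) = 6557470319842

F(63) = 6557470319842


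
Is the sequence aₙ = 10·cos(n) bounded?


For all n, -1 ≤ cos(n) ≤ 1, so -10 ≤ 10·cos(n) ≤ 10
Lower bound: -10, Upper bound: 10
The sequence IS bounded

Bounded (-10 ≤ aₙ ≤ 10)


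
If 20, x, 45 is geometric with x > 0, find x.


GM = √(20×45) = √900 = 30

GM = 30


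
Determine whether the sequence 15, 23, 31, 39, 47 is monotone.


Differences: 8, 8, 8, 8
All differences > 0 → strictly INCREASING

Monotonically increasing


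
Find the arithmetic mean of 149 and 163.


AM = (149 + 163)/2 = 312/2 = 156

AM = 156


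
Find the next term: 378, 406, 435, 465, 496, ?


Pattern: triangular numbers: n(n+1)/2
Terms: 378, 406, 435, 465, 496
Next term = 528

Next term = 528


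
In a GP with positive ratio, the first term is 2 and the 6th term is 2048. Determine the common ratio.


r^(n-1) = aₙ/a₁
r^5 = 2048/2 = 1024
r = 1024^(1/5)
= 4

r = 4


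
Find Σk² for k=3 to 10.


Σₖ₌3^10 k² = Σₖ₌₁^10 k² − Σₖ₌₁^2 k²
= 10·11·21/6 − 2·3·5/6
= 385 − 5 = 380

Σk² = 380


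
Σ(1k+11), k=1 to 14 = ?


Σ(1k+11) = 1·Σk + 11·n
= 1·105 + 11·14
= 105 + 154 = 259

Σ = 259


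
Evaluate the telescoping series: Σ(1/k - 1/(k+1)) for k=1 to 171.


Telescoping: adjacent terms cancel.
= 1/1 - 1/172
= 1 - 1/172 = 171/172

Sum = 171/172


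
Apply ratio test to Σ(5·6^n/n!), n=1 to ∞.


aₙ = 5·6^n/n!
a_{n+1}/aₙ = 6^(n+1)/(n+1)! × n!/6^n  (constant 5 cancels)
= 6/(n+1)
L = lim(n→∞) 6/(n+1) = 0
L < 1 → series CONVERGES

Converges (ratio test: L = 0 < 1)


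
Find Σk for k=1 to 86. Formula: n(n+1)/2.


n(n+1)/2 = 86×87/2 = 7482/2 = 3741

Σk = 3741


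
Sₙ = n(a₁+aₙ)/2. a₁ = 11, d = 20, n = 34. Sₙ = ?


aₙ = 11 + (34-1)×20 = 671
Sₙ = n(a₁+aₙ)/2 = 34×(11+671)/2
= 34×682/2 = 11594

S_34 = 11594


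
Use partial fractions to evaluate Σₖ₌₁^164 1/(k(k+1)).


1/(k(k+1)) = 1/k - 1/(k+1) (partial fractions)
Telescoping: Σ = 1 - 1/165 = 164/165

Sum = 164/165


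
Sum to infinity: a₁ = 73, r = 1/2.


S∞ = a₁/(1-r) = 73/(1 - 1/2)
= 73/(1/2)
= 146

S∞ = 146


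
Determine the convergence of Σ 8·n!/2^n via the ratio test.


aₙ = 8·n!/2^n
a_{n+1}/aₙ = (n+1)!/2^(n+1) × 2^n/n!  (constant 8 cancels)
= (n+1)/2
L = lim(n→∞) (n+1)/2 = ∞
L > 1 → series DIVERGES

Diverges (ratio test: L = ∞ > 1)


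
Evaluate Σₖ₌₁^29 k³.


n(n+1)/2 = 29×30/2 = 435
Σk³ = 435² = 189225

Σk³ = 189225


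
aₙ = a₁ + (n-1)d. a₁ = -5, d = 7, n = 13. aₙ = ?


aₙ = a₁ + (n-1)d
= -5 + (13-1)×7
= -5 + 84
= 79

a_13 = 79


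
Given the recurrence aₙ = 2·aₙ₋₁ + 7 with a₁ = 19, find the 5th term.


Computing step by step:
a_1 = 19
a_2 = 45
a_3 = 97
a_4 = 201
a_5 = 409


a_5 = 409


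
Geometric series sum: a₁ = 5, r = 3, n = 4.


Sₙ = 5×(3^4 - 1)/(3 - 1)
= 5×(81 - 1)/2
= 5×80/2
= 200

S_4 = 200


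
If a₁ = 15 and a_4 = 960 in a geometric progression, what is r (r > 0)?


r^(n-1) = aₙ/a₁
r^3 = 960/15 = 64
r = 64^(1/3)
= 4

r = 4


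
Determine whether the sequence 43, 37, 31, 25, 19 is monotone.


Differences: -6, -6, -6, -6
All differences < 0 → strictly DECREASING

Monotonically decreasing


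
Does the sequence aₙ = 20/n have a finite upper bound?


a₁ = 20, a₂ = 20/2, a₃ = 20/3, ...
0 < aₙ ≤ 20 for all n ≥ 1
Lower bound: 0, Upper bound: 20
The sequence IS bounded

Bounded (0 < aₙ ≤ 20)


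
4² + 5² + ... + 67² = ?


Σₖ₌4^67 k² = Σₖ₌₁^67 k² − Σₖ₌₁^3 k²
= 67·68·135/6 − 3·4·7/6
= 102510 − 14 = 102496

Σk² = 102496


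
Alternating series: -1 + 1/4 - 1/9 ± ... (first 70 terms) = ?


S = -1 + 1/4 - 1/9 + 1/16 - 1/25 + 1/36 - 1/49 + 1/64 ± ...
= -0.8224
(Full series converges to -π²/12 ≈ -0.8225)

S_70 = -0.8224


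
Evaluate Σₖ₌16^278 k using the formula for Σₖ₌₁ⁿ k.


Σₖ₌16^278 k = Σₖ₌₁^278 k − Σₖ₌₁^15 k
= 278·279/2 − 15·16/2
= 38781 − 120 = 38661

Σk = 38661


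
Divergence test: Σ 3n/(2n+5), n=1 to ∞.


lim(n→∞) 3n/(2n+5) = 3/2 = 3/2  (divide numerator and denominator by n)
lim aₙ = 3/2 ≠ 0 → series DIVERGES

Diverges (lim aₙ = 3/2 ≠ 0)


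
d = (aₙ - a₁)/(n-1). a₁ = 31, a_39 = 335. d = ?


d = (aₙ - a₁)/(n-1)
= (335 - 31)/(39-1)
= 304/38 = 8

d = 8


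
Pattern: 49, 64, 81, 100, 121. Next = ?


Pattern: perfect squares: n²
Terms: 49, 64, 81, 100, 121
Next term = 144

Next term = 144


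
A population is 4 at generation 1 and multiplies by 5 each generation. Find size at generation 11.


aₙ = a₁·r^(n-1)
= 4×5^10
= 4×9765625
= 39062500

a_11 = 39062500


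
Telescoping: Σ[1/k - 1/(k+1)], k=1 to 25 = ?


Telescoping: adjacent terms cancel.
= 1/1 - 1/26
= 1 - 1/26 = 25/26

Sum = 25/26


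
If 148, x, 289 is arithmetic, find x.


AM = (148 + 289)/2 = 437/2 = 218.5

AM = 218.5


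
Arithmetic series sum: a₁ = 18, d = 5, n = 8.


aₙ = 18 + (8-1)×5 = 53
Sₙ = n(a₁+aₙ)/2 = 8×(18+53)/2
= 8×71/2 = 284

S_8 = 284


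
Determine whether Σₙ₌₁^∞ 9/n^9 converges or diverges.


p-series test: Σ c/n^p converges if p > 1, diverges if p ≤ 1 (constant c > 0 doesn't affect convergence).
p = 9
9 > 1 → CONVERGES

Converges (p = 9 > 1)


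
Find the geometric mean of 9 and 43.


GM = √(9×43) = √387 = 19.6723

GM = 19.6723


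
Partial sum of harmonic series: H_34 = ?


H_34 = 1/1 + 1/2 + 1/3 + ... + 1/34
= 54062195834749/13127595717600
≈ 4.1182

H_34 = 54062195834749/13127595717600 ≈ 4.1182


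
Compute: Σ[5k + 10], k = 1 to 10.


Σ(5k+10) = 5·Σk + 10·n
= 5·55 + 10·10
= 275 + 100 = 375

Σ = 375


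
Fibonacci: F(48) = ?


Fibonacci sequence: 1, 1, 2, 3, 5, 8, 13, 21, 34, 55, 89, ...
F(48) = 4807526976

F(48) = 4807526976


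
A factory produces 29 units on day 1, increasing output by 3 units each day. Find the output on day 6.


aₙ = a₁ + (n-1)d
= 29 + (6-1)×3
= 29 + 15
= 44

a_6 = 44


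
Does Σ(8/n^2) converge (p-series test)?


p-series test: Σ c/n^p converges if p > 1, diverges if p ≤ 1 (constant c > 0 doesn't affect convergence).
p = 2
2 > 1 → CONVERGES

Converges (p = 2 > 1)


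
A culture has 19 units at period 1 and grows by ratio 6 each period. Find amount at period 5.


aₙ = a₁·r^(n-1)
= 19×6^4
= 19×1296
= 24624

a_5 = 24624


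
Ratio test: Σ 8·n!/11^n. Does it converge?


aₙ = 8·n!/11^n
a_{n+1}/aₙ = (n+1)!/11^(n+1) × 11^n/n!  (constant 8 cancels)
= (n+1)/11
L = lim(n→∞) (n+1)/11 = ∞
L > 1 → series DIVERGES

Diverges (ratio test: L = ∞ > 1)


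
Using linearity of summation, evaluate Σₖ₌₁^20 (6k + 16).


Σ(6k+16) = 6·Σk + 16·n
= 6·210 + 16·20
= 1260 + 320 = 1580

Σ = 1580


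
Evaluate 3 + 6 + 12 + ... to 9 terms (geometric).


Sₙ = 3×(2^9 - 1)/(2 - 1)
= 3×(512 - 1)/1
= 3×511/1
= 1533

S_9 = 1533


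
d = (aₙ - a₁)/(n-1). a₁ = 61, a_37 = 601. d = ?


d = (aₙ - a₁)/(n-1)
= (601 - 61)/(37-1)
= 540/36 = 15

d = 15


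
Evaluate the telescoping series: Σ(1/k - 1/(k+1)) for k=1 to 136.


Telescoping: adjacent terms cancel.
= 1/1 - 1/137
= 1 - 1/137 = 136/137

Sum = 136/137


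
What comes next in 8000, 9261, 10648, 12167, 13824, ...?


Pattern: perfect cubes: n³
Terms: 8000, 9261, 10648, 12167, 13824
Next term = 15625

Next term = 15625


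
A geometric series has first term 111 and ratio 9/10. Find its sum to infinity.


S∞ = a₁/(1-r) = 111/(1 - 9/10)
= 111/(1/10)
= 1110

S∞ = 1110


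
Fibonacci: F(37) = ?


Fibonacci sequence: 1, 1, 2, 3, 5, 8, 13, 21, 34, 55, 89, ...
F(37) = 24157817

F(37) = 24157817


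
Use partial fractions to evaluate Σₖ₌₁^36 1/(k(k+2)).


1/(k(k+2)) = (1/2)·(1/k - 1/(k+2)) (partial fractions)
Telescoping: Σ = (1/2)·(1 + 1/2 - 1/37 - 1/38) = 1017/1406

Sum = 1017/1406
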